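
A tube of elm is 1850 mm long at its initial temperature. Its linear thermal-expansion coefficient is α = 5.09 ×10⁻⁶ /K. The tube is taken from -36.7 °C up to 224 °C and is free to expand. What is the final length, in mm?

ΔT = 224 − (-36.7) = 260.7 K.
ΔL = α·L₀·ΔT = 5.09×10⁻⁶ × 1850 mm × 260.7 K = 2.45 mm.
L = L₀ + ΔL = 1850 + 2.45 = 1852.5 mm.

1852.5 mm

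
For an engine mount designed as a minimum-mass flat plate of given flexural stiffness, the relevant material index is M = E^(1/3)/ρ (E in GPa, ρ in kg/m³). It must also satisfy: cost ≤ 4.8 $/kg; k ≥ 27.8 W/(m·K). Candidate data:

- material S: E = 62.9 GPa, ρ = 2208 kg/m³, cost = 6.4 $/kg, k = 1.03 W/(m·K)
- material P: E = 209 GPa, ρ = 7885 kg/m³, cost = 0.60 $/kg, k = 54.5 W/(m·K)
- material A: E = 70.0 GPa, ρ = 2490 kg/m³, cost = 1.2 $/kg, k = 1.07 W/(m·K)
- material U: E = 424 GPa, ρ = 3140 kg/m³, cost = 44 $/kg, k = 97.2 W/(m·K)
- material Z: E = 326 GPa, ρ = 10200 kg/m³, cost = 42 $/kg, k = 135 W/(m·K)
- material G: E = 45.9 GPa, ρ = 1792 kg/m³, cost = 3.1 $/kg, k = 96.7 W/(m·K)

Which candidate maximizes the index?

Screen on constraints: cost ≤ 4.8 $/kg; k ≥ 27.8 W/(m·K). Survivors: material P, material G.
Evaluate M for each candidate:
  material G: M = 2.00×10⁻³
  material P: M = 0.753×10⁻³
The maximum is for material G.

material G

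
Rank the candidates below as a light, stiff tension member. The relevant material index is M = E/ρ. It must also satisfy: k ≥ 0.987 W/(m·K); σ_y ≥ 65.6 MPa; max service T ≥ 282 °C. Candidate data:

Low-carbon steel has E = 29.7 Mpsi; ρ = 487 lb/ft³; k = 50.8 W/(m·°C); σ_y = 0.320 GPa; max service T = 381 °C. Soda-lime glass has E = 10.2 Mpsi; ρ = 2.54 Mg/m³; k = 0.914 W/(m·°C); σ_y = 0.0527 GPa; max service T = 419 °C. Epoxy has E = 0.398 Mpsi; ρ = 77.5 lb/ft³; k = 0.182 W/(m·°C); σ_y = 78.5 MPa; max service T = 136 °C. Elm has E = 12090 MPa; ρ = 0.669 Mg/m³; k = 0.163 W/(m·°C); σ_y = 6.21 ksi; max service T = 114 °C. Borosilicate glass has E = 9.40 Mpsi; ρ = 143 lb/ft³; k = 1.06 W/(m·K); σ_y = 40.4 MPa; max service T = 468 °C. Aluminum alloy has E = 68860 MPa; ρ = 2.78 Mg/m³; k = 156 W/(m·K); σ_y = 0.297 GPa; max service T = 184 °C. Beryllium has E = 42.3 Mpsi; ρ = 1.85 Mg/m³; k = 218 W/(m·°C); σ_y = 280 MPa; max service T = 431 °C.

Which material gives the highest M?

beryllium

Screen on constraints: k ≥ 0.987 W/(m·K); σ_y ≥ 65.6 MPa; max service T ≥ 282 °C. Survivors: low-carbon steel, beryllium.
Putting every candidate on a common basis:
  low-carbon steel: E = 204.8 GPa, ρ = 7801 kg/m³
  beryllium: E = 291.6 GPa, ρ = 1850 kg/m³
  beryllium: M = 158 MN·m/kg
  low-carbon steel: M = 26.2 MN·m/kg
Beryllium has the largest M.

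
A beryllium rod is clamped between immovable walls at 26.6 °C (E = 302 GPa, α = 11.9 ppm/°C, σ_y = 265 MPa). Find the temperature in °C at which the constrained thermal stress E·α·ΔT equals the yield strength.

100 °C

E·α·ΔT = 265.0 MPa ⇒ ΔT = 265.0 / (302.0×10³ × 11.9×10⁻⁶) = 73.74 K.
T = 26.6 + 73.74 = 100.3 °C.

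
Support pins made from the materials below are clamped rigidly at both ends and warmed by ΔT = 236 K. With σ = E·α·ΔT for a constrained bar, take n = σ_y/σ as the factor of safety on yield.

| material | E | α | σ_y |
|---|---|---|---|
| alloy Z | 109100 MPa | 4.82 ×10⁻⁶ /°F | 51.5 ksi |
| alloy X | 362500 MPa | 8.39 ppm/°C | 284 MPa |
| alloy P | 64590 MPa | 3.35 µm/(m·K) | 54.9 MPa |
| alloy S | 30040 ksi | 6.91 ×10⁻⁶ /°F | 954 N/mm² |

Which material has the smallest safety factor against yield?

alloy X

With everything in SI (GPa, ×10⁻⁶/K, MPa):
  alloy Z: E = 109.1, α = 8.68, σ_y = 355.1 → σ = 223 MPa, n = 1.59
  alloy X: E = 362.5, α = 8.39, σ_y = 284.0 → σ = 718 MPa, n = 0.396
  alloy P: E = 64.59, α = 3.35, σ_y = 54.90 → σ = 51.1 MPa, n = 1.08
  alloy S: E = 207.1, α = 12.4, σ_y = 954.0 → σ = 608 MPa, n = 1.57
The minimum is alloy X at n = 0.396.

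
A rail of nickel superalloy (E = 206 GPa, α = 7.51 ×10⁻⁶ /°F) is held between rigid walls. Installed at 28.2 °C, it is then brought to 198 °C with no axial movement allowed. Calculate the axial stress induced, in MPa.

α = 7.51×10⁻⁶/°F × 9/5 = 13.5×10⁻⁶/K.
ΔT = 169.8 K. Constrained thermal stress σ = E·α·ΔT = 206.0×10³ MPa × 13.5×10⁻⁶ × 169.8 = 473 MPa (compressive).

473 MPa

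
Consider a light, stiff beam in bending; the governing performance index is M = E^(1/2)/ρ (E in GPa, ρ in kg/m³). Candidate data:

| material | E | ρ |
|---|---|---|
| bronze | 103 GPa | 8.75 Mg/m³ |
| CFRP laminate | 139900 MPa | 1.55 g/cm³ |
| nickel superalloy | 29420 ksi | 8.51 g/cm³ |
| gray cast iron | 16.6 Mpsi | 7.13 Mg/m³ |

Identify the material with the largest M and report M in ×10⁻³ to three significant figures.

CFRP laminate, M = 7.63×10⁻³

Putting every candidate on a common basis:
  bronze: E = 103.0 GPa, ρ = 8750 kg/m³
  CFRP laminate: E = 139.9 GPa, ρ = 1550 kg/m³
  nickel superalloy: E = 202.8 GPa, ρ = 8510 kg/m³
  gray cast iron: E = 114.5 GPa, ρ = 7130 kg/m³
  CFRP laminate: M = 7.63×10⁻³
  nickel superalloy: M = 1.67×10⁻³
  gray cast iron: M = 1.50×10⁻³
  bronze: M = 1.16×10⁻³
Highest index: CFRP laminate.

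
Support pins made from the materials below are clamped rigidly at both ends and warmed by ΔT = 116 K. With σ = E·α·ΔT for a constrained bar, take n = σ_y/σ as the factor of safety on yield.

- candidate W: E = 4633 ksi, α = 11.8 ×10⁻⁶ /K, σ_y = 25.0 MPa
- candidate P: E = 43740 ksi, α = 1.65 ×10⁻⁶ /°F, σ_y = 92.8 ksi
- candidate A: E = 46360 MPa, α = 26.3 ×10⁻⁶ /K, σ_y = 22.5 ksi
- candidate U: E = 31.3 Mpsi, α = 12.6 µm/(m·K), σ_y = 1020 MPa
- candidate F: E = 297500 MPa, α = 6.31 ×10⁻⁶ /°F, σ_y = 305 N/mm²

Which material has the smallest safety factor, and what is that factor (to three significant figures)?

candidate W, n = 0.572

Per material, after unit conversion:
  candidate W: E = 31.94, α = 11.8, σ_y = 25.00 → σ = 43.7 MPa, n = 0.572
  candidate P: E = 301.6, α = 2.97, σ_y = 639.8 → σ = 104 MPa, n = 6.16
  candidate A: E = 46.36, α = 26.3, σ_y = 155.1 → σ = 141 MPa, n = 1.10
  candidate U: E = 215.8, α = 12.6, σ_y = 1020 → σ = 315 MPa, n = 3.23
  candidate F: E = 297.5, α = 11.4, σ_y = 305.0 → σ = 392 MPa, n = 0.778
The minimum is candidate W at n = 0.572.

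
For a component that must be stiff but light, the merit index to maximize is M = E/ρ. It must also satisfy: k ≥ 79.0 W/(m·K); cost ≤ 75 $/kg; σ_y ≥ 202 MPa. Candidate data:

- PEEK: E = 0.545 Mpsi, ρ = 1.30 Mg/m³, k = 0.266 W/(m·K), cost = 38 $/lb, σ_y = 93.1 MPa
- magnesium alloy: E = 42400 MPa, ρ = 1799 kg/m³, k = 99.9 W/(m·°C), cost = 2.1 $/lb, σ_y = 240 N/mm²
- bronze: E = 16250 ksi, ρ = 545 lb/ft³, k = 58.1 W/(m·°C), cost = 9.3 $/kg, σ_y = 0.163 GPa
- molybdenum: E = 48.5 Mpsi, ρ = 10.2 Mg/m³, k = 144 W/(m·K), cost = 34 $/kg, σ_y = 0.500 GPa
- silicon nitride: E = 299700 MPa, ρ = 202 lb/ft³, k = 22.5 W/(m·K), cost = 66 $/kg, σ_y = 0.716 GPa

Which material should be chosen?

Screen on constraints: k ≥ 79.0 W/(m·K); cost ≤ 75 $/kg; σ_y ≥ 202 MPa. Survivors: magnesium alloy, molybdenum.
Convert each candidate to consistent units, then evaluate M:
  magnesium alloy: E = 42.40 GPa, ρ = 1799 kg/m³
  molybdenum: E = 334.4 GPa, ρ = 10200 kg/m³
  molybdenum: M = 32.8 MN·m/kg
  magnesium alloy: M = 23.6 MN·m/kg
The maximum is for molybdenum.

molybdenum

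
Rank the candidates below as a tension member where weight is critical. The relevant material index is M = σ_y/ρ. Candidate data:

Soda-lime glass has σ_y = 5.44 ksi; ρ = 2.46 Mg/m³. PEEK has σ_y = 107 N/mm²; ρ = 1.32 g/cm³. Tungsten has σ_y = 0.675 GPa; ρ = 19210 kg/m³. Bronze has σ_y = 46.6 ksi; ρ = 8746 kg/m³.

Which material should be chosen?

PEEK

After converting to SI:
  soda-lime glass: σ_y = 37.51 MPa, ρ = 2460 kg/m³
  PEEK: σ_y = 107.0 MPa, ρ = 1320 kg/m³
  tungsten: σ_y = 675.0 MPa, ρ = 19210 kg/m³
  bronze: σ_y = 321.3 MPa, ρ = 8746 kg/m³
  PEEK: M = 81.1 kN·m/kg
  bronze: M = 36.7 kN·m/kg
  tungsten: M = 35.1 kN·m/kg
  soda-lime glass: M = 15.2 kN·m/kg
The maximum is for PEEK.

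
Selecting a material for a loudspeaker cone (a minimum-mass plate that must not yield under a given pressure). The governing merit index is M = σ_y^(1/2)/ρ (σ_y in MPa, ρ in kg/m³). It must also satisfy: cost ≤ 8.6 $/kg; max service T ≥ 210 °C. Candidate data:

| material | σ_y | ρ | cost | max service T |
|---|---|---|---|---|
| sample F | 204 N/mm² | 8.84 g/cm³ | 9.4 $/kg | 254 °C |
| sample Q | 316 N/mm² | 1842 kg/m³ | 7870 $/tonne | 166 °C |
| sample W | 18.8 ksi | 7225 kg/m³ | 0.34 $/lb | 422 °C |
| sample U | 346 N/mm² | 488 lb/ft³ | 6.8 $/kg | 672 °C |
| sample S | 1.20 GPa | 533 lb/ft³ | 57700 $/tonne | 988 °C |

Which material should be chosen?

Screen on constraints: cost ≤ 8.6 $/kg; max service T ≥ 210 °C. Survivors: sample W, sample U.
After converting to SI:
  sample W: σ_y = 129.6 MPa, ρ = 7225 kg/m³
  sample U: σ_y = 346.0 MPa, ρ = 7817 kg/m³
  sample U: M = 2.38×10⁻³
  sample W: M = 1.58×10⁻³
Highest index: sample U.

sample U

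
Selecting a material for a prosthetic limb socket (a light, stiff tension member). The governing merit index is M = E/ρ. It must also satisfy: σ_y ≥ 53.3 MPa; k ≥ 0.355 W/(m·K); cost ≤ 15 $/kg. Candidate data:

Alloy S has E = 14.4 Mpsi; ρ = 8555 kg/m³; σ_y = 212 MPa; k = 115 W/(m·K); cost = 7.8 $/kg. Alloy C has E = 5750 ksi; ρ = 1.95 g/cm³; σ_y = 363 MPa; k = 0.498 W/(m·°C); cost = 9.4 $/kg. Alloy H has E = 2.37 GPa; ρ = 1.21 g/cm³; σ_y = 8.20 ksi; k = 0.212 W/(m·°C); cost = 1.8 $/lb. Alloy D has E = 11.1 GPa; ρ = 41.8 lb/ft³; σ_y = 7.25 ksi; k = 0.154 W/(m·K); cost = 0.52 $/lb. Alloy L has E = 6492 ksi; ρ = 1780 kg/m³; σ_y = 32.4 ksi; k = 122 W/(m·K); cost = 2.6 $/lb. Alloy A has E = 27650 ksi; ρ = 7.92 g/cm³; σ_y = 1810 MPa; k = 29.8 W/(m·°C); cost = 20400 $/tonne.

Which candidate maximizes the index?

Screen on constraints: σ_y ≥ 53.3 MPa; k ≥ 0.355 W/(m·K); cost ≤ 15 $/kg. Survivors: alloy S, alloy C, alloy L.
In SI units:
  alloy S: E = 99.28 GPa, ρ = 8555 kg/m³
  alloy C: E = 39.64 GPa, ρ = 1950 kg/m³
  alloy L: E = 44.76 GPa, ρ = 1780 kg/m³
  alloy L: M = 25.1 MN·m/kg
  alloy C: M = 20.3 MN·m/kg
  alloy S: M = 11.6 MN·m/kg
The maximum is for alloy L.

alloy L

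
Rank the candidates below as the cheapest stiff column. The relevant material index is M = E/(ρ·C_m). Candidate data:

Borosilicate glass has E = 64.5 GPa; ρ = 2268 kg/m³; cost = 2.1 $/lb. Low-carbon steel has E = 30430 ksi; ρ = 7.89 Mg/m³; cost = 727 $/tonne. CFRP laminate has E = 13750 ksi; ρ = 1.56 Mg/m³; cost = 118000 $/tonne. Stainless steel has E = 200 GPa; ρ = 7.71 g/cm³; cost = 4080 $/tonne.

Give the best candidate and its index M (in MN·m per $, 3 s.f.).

After converting to SI:
  borosilicate glass: E = 64.50 GPa, ρ = 2268 kg/m³, cost = 4.630 $/kg
  low-carbon steel: E = 209.8 GPa, ρ = 7890 kg/m³, cost = 0.7270 $/kg
  CFRP laminate: E = 94.80 GPa, ρ = 1560 kg/m³, cost = 118.0 $/kg
  stainless steel: E = 200.0 GPa, ρ = 7710 kg/m³, cost = 4.080 $/kg
  low-carbon steel: M = 36.6 MN·m per $
  stainless steel: M = 6.36 MN·m per $
  borosilicate glass: M = 6.14 MN·m per $
  CFRP laminate: M = 0.515 MN·m per $
Low-carbon steel ranks first.

low-carbon steel, M = 36.6 MN·m per $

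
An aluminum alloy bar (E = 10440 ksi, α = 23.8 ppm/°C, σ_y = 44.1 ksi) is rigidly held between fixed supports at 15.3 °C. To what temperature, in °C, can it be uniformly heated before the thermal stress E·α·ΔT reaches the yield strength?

E = 10440 ksi = 71.98 GPa.
σ_y = 44.1 ksi = 304.1 MPa.
E·α·ΔT = 304.1 MPa ⇒ ΔT = 304.1 / (71.98×10³ × 23.8×10⁻⁶) = 177.5 K.
T = 15.3 + 177.5 = 192.8 °C.

193 °C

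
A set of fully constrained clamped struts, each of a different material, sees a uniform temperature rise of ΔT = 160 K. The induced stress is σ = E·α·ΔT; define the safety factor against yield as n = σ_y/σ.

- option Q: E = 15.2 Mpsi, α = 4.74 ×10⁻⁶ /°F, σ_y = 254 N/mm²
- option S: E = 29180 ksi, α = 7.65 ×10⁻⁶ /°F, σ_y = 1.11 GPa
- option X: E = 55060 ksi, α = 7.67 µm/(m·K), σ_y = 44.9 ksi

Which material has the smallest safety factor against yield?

In consistent units (E in GPa, α in ×10⁻⁶/K, σ_y in MPa):
  option Q: E = 104.8, α = 8.53, σ_y = 254.0 → σ = 143 MPa, n = 1.78
  option S: E = 201.2, α = 13.8, σ_y = 1110 → σ = 443 MPa, n = 2.50
  option X: E = 379.6, α = 7.67, σ_y = 309.6 → σ = 466 MPa, n = 0.664
The minimum is option X at n = 0.664.

option X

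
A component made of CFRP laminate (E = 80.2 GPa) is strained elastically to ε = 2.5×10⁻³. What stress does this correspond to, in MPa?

200 MPa

σ = E·ε = 80200 MPa × 2.5×10⁻³ = 200 MPa.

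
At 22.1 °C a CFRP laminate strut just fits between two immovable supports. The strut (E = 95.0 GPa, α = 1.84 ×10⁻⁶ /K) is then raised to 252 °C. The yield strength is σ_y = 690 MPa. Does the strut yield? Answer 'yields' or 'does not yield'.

ΔT = 229.9 K. Constrained thermal stress σ = E·α·ΔT = 95.00×10³ MPa × 1.84×10⁻⁶ × 229.9 = 40.2 MPa (compressive).
Compare to σ_y = 690 MPa: σ < σ_y, so it does not yield.

does not yield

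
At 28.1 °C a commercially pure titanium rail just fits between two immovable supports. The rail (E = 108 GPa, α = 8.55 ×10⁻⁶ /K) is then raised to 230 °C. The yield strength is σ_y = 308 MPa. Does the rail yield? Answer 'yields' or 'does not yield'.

does not yield

ΔT = 201.9 K. Constrained thermal stress σ = E·α·ΔT = 108.0×10³ MPa × 8.55×10⁻⁶ × 201.9 = 186 MPa (compressive).
Compare to σ_y = 308 MPa: σ < σ_y, so it does not yield.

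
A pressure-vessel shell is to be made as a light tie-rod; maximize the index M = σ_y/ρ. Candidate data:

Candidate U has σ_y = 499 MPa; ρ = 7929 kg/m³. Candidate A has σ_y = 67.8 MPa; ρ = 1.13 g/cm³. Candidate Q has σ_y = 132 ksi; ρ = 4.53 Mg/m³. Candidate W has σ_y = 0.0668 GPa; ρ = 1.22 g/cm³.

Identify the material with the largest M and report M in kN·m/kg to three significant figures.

Normalizing units and computing the index:
  candidate U: σ_y = 499.0 MPa, ρ = 7929 kg/m³
  candidate A: σ_y = 67.80 MPa, ρ = 1130 kg/m³
  candidate Q: σ_y = 910.1 MPa, ρ = 4530 kg/m³
  candidate W: σ_y = 66.80 MPa, ρ = 1220 kg/m³
  candidate Q: M = 201 kN·m/kg
  candidate U: M = 62.9 kN·m/kg
  candidate A: M = 60.0 kN·m/kg
  candidate W: M = 54.8 kN·m/kg
The maximum is for candidate Q.

candidate Q, M = 201 kN·m/kg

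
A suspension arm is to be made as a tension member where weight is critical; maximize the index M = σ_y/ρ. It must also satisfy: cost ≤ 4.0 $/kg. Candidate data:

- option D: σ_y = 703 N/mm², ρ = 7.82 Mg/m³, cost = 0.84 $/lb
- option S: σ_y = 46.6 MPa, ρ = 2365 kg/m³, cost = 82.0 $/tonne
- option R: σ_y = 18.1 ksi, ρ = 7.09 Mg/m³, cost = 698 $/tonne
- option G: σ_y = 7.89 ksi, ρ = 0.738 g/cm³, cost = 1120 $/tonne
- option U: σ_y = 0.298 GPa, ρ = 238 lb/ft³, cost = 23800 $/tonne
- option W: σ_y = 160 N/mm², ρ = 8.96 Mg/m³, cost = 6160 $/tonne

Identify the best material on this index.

option D

Screen on constraints: cost ≤ 4.0 $/kg. Survivors: option D, option S, option R, option G.
After converting to SI:
  option D: σ_y = 703.0 MPa, ρ = 7820 kg/m³
  option S: σ_y = 46.60 MPa, ρ = 2365 kg/m³
  option R: σ_y = 124.8 MPa, ρ = 7090 kg/m³
  option G: σ_y = 54.40 MPa, ρ = 738.0 kg/m³
  option D: M = 89.9 kN·m/kg
  option G: M = 73.7 kN·m/kg
  option S: M = 19.7 kN·m/kg
  option R: M = 17.6 kN·m/kg
The maximum is for option D.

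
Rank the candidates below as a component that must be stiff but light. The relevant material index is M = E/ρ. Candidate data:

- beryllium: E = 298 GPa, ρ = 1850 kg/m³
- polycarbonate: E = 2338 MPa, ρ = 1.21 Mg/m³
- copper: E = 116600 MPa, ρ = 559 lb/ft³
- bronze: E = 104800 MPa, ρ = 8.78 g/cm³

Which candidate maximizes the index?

Convert each candidate to consistent units, then evaluate M:
  beryllium: E = 298.0 GPa, ρ = 1850 kg/m³
  polycarbonate: E = 2.338 GPa, ρ = 1210 kg/m³
  copper: E = 116.6 GPa, ρ = 8954 kg/m³
  bronze: E = 104.8 GPa, ρ = 8780 kg/m³
  beryllium: M = 161 MN·m/kg
  copper: M = 13.0 MN·m/kg
  bronze: M = 11.9 MN·m/kg
  polycarbonate: M = 1.93 MN·m/kg
Beryllium has the largest M.

beryllium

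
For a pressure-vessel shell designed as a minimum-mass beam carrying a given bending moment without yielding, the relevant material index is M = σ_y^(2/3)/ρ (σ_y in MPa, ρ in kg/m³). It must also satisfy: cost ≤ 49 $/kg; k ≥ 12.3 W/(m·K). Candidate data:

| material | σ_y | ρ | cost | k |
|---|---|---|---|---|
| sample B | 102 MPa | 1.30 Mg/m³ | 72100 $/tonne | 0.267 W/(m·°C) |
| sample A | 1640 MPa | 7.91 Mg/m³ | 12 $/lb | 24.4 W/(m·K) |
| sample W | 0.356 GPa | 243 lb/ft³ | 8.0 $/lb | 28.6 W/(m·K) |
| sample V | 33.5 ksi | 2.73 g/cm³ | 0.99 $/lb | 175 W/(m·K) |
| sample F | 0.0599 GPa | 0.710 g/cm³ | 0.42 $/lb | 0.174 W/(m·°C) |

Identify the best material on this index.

Screen on constraints: cost ≤ 49 $/kg; k ≥ 12.3 W/(m·K). Survivors: sample A, sample W, sample V.
After converting to SI:
  sample A: σ_y = 1640 MPa, ρ = 7910 kg/m³
  sample W: σ_y = 356.0 MPa, ρ = 3892 kg/m³
  sample V: σ_y = 231.0 MPa, ρ = 2730 kg/m³
  sample A: M = 17.6×10⁻³
  sample V: M = 13.8×10⁻³
  sample W: M = 12.9×10⁻³
Sample A ranks first.

sample A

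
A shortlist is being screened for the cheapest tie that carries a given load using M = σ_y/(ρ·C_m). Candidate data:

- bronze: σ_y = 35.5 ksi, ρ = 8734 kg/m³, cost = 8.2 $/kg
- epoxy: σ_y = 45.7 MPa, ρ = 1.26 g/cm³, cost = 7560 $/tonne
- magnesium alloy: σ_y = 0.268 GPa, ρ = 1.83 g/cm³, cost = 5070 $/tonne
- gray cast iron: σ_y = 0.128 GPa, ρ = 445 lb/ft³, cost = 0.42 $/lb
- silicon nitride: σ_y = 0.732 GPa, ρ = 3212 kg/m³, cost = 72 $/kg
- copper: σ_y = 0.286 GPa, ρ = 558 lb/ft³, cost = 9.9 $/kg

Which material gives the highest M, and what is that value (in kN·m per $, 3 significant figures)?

magnesium alloy, M = 28.9 kN·m per $

Normalizing units and computing the index:
  bronze: σ_y = 244.8 MPa, ρ = 8734 kg/m³, cost = 8.200 $/kg
  epoxy: σ_y = 45.70 MPa, ρ = 1260 kg/m³, cost = 7.560 $/kg
  magnesium alloy: σ_y = 268.0 MPa, ρ = 1830 kg/m³, cost = 5.070 $/kg
  gray cast iron: σ_y = 128.0 MPa, ρ = 7128 kg/m³, cost = 0.9259 $/kg
  silicon nitride: σ_y = 732.0 MPa, ρ = 3212 kg/m³, cost = 72.00 $/kg
  copper: σ_y = 286.0 MPa, ρ = 8938 kg/m³, cost = 9.900 $/kg
  magnesium alloy: M = 28.9 kN·m per $
  gray cast iron: M = 19.4 kN·m per $
  epoxy: M = 4.80 kN·m per $
  bronze: M = 3.42 kN·m per $
  copper: M = 3.23 kN·m per $
  silicon nitride: M = 3.17 kN·m per $
Magnesium alloy has the largest M.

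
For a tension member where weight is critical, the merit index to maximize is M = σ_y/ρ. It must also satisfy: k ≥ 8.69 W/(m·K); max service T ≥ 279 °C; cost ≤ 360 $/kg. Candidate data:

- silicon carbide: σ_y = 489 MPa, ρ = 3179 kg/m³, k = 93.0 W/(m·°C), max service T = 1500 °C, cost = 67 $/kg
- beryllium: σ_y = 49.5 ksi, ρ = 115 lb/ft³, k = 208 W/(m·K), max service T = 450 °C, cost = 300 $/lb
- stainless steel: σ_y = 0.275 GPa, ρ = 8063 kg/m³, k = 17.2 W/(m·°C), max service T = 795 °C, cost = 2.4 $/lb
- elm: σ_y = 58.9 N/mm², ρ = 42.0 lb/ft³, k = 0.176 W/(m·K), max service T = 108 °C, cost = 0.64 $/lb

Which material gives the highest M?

Screen on constraints: k ≥ 8.69 W/(m·K); max service T ≥ 279 °C; cost ≤ 360 $/kg. Survivors: silicon carbide, stainless steel.
Convert each candidate to consistent units, then evaluate M:
  silicon carbide: σ_y = 489.0 MPa, ρ = 3179 kg/m³
  stainless steel: σ_y = 275.0 MPa, ρ = 8063 kg/m³
  silicon carbide: M = 154 kN·m/kg
  stainless steel: M = 34.1 kN·m/kg
Silicon carbide ranks first.

silicon carbide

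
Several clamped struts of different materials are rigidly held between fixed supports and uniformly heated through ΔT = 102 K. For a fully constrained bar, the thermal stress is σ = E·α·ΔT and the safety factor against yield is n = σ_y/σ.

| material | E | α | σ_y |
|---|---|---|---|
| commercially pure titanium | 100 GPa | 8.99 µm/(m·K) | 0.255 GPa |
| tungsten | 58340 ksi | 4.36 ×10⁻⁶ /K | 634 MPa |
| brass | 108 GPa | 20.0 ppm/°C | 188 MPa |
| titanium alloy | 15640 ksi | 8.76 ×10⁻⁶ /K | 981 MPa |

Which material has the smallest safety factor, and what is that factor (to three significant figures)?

Converting E to GPa, α to ×10⁻⁶/K, σ_y to MPa, then σ and n for each:
  commercially pure titanium: E = 100.0, α = 8.99, σ_y = 255.0 → σ = 91.7 MPa, n = 2.78
  tungsten: E = 402.2, α = 4.36, σ_y = 634.0 → σ = 179 MPa, n = 3.54
  brass: E = 108.0, α = 20.0, σ_y = 188.0 → σ = 220 MPa, n = 0.853
  titanium alloy: E = 107.8, α = 8.76, σ_y = 981.0 → σ = 96.4 MPa, n = 10.2
Smallest n: brass with n = 0.853.

brass, n = 0.853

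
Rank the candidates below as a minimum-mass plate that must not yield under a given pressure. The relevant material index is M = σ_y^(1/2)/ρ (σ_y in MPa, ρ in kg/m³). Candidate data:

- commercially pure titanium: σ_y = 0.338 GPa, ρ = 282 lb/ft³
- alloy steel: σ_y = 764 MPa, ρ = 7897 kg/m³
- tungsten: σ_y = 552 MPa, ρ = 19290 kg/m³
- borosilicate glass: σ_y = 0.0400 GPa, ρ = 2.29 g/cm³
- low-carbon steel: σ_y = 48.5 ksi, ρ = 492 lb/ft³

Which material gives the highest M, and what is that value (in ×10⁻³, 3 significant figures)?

commercially pure titanium, M = 4.07×10⁻³

Putting every candidate on a common basis:
  commercially pure titanium: σ_y = 338.0 MPa, ρ = 4517 kg/m³
  alloy steel: σ_y = 764.0 MPa, ρ = 7897 kg/m³
  tungsten: σ_y = 552.0 MPa, ρ = 19290 kg/m³
  borosilicate glass: σ_y = 40.00 MPa, ρ = 2290 kg/m³
  low-carbon steel: σ_y = 334.4 MPa, ρ = 7881 kg/m³
  commercially pure titanium: M = 4.07×10⁻³
  alloy steel: M = 3.50×10⁻³
  borosilicate glass: M = 2.76×10⁻³
  low-carbon steel: M = 2.32×10⁻³
  tungsten: M = 1.22×10⁻³
Highest index: commercially pure titanium.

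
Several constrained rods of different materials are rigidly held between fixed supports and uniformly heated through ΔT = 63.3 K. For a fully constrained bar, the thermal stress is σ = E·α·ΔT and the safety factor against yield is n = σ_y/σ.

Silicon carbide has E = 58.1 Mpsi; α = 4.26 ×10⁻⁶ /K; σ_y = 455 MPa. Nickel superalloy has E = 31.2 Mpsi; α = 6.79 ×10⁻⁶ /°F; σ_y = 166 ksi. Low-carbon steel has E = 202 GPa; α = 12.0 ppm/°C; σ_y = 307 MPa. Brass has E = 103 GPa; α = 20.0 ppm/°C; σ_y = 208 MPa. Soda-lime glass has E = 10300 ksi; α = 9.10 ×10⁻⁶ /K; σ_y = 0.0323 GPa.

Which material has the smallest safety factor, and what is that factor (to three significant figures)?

soda-lime glass, n = 0.790

In consistent units (E in GPa, α in ×10⁻⁶/K, σ_y in MPa):
  silicon carbide: E = 400.6, α = 4.26, σ_y = 455.0 → σ = 108 MPa, n = 4.21
  nickel superalloy: E = 215.1, α = 12.2, σ_y = 1145 → σ = 166 MPa, n = 6.88
  low-carbon steel: E = 202.0, α = 12.0, σ_y = 307.0 → σ = 153 MPa, n = 2.00
  brass: E = 103.0, α = 20.0, σ_y = 208.0 → σ = 130 MPa, n = 1.60
  soda-lime glass: E = 71.02, α = 9.10, σ_y = 32.30 → σ = 40.9 MPa, n = 0.790
The minimum is soda-lime glass at n = 0.790.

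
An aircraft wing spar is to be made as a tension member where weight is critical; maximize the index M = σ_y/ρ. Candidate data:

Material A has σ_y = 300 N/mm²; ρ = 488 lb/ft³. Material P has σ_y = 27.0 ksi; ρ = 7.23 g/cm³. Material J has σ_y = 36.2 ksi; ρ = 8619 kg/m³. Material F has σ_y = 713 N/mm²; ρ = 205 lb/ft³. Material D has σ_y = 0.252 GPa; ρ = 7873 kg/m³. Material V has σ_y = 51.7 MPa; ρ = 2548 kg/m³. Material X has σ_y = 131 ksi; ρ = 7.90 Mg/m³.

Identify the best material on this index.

Putting every candidate on a common basis:
  material A: σ_y = 300.0 MPa, ρ = 7817 kg/m³
  material P: σ_y = 186.2 MPa, ρ = 7230 kg/m³
  material J: σ_y = 249.6 MPa, ρ = 8619 kg/m³
  material F: σ_y = 713.0 MPa, ρ = 3284 kg/m³
  material D: σ_y = 252.0 MPa, ρ = 7873 kg/m³
  material V: σ_y = 51.70 MPa, ρ = 2548 kg/m³
  material X: σ_y = 903.2 MPa, ρ = 7900 kg/m³
  material F: M = 217 kN·m/kg
  material X: M = 114 kN·m/kg
  material A: M = 38.4 kN·m/kg
  material D: M = 32.0 kN·m/kg
  material J: M = 29.0 kN·m/kg
  material P: M = 25.7 kN·m/kg
  material V: M = 20.3 kN·m/kg
The maximum is for material F.

material F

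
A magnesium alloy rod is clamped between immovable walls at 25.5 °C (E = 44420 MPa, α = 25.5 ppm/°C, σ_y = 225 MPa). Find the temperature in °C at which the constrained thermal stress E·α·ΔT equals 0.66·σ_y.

E = 44420 MPa = 44.42 GPa.
E·α·ΔT = 148.5 MPa ⇒ ΔT = 148.5 / (44.42×10³ × 25.5×10⁻⁶) = 131.1 K.
T = 25.5 + 131.1 = 156.6 °C.

157 °C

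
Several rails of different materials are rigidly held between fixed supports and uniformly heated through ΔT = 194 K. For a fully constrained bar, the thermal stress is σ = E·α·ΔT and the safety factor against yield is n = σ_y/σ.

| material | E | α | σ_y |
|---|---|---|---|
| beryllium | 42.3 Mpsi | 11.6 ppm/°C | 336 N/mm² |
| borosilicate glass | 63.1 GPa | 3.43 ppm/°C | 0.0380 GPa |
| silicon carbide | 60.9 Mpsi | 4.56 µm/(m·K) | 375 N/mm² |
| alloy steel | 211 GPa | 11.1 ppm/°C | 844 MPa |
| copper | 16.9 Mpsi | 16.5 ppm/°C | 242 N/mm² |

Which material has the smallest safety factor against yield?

In consistent units (E in GPa, α in ×10⁻⁶/K, σ_y in MPa):
  beryllium: E = 291.6, α = 11.6, σ_y = 336.0 → σ = 656 MPa, n = 0.512
  borosilicate glass: E = 63.10, α = 3.43, σ_y = 38.00 → σ = 42.0 MPa, n = 0.905
  silicon carbide: E = 419.9, α = 4.56, σ_y = 375.0 → σ = 371 MPa, n = 1.01
  alloy steel: E = 211.0, α = 11.1, σ_y = 844.0 → σ = 454 MPa, n = 1.86
  copper: E = 116.5, α = 16.5, σ_y = 242.0 → σ = 373 MPa, n = 0.649
The minimum is beryllium at n = 0.512.

beryllium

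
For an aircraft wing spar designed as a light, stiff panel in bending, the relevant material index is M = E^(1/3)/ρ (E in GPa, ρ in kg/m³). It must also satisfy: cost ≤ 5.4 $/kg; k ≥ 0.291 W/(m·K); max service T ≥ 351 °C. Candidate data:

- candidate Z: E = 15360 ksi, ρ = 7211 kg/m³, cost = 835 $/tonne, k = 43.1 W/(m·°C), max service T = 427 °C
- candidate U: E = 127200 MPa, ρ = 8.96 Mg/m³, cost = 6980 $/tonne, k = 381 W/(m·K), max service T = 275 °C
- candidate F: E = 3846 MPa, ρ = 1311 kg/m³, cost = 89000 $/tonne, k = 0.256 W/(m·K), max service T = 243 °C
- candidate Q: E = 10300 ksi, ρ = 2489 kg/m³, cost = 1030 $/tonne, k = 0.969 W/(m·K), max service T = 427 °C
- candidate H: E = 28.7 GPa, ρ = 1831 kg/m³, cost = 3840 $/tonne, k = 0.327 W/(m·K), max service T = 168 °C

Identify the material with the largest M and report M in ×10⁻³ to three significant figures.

candidate Q, M = 1.66×10⁻³

Screen on constraints: cost ≤ 5.4 $/kg; k ≥ 0.291 W/(m·K); max service T ≥ 351 °C. Survivors: candidate Z, candidate Q.
Putting every candidate on a common basis:
  candidate Z: E = 105.9 GPa, ρ = 7211 kg/m³
  candidate Q: E = 71.02 GPa, ρ = 2489 kg/m³
  candidate Q: M = 1.66×10⁻³
  candidate Z: M = 0.656×10⁻³
The maximum is for candidate Q.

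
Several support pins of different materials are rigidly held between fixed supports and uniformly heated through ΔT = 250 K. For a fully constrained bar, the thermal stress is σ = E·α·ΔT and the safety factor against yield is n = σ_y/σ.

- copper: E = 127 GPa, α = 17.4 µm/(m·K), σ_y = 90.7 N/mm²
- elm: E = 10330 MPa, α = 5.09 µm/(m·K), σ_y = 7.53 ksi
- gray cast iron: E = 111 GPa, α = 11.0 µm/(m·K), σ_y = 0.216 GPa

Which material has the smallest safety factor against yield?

copper

In consistent units (E in GPa, α in ×10⁻⁶/K, σ_y in MPa):
  copper: E = 127.0, α = 17.4, σ_y = 90.70 → σ = 552 MPa, n = 0.164
  elm: E = 10.33, α = 5.09, σ_y = 51.92 → σ = 13.1 MPa, n = 3.95
  gray cast iron: E = 111.0, α = 11.0, σ_y = 216.0 → σ = 305 MPa, n = 0.708
Copper has the lowest safety factor, n = 0.164.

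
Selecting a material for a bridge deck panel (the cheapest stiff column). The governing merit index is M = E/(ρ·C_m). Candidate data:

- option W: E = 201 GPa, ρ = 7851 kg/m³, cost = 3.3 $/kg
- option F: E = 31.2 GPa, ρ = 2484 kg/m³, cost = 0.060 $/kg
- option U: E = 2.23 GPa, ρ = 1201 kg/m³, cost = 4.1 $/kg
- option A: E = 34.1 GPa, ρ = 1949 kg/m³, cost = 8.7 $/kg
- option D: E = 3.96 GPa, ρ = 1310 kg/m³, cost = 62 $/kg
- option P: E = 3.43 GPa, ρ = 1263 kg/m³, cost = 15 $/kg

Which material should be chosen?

Computing M directly (units already consistent):
  option F: M = 209 MN·m per $
  option W: M = 7.76 MN·m per $
  option A: M = 2.01 MN·m per $
  option U: M = 0.453 MN·m per $
  option P: M = 0.181 MN·m per $
  option D: M = 0.0488 MN·m per $
Option F has the largest M.

option F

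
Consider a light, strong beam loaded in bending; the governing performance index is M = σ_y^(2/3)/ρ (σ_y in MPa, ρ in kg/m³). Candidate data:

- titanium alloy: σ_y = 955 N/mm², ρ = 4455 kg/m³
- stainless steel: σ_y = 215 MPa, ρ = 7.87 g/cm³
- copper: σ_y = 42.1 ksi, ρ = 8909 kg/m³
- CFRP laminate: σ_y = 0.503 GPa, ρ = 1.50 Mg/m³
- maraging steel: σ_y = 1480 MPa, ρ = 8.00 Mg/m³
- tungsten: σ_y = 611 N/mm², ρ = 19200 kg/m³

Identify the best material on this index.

CFRP laminate

Putting every candidate on a common basis:
  titanium alloy: σ_y = 955.0 MPa, ρ = 4455 kg/m³
  stainless steel: σ_y = 215.0 MPa, ρ = 7870 kg/m³
  copper: σ_y = 290.3 MPa, ρ = 8909 kg/m³
  CFRP laminate: σ_y = 503.0 MPa, ρ = 1500 kg/m³
  maraging steel: σ_y = 1480 MPa, ρ = 8000 kg/m³
  tungsten: σ_y = 611.0 MPa, ρ = 19200 kg/m³
  CFRP laminate: M = 42.2×10⁻³
  titanium alloy: M = 21.8×10⁻³
  maraging steel: M = 16.2×10⁻³
  copper: M = 4.92×10⁻³
  stainless steel: M = 4.56×10⁻³
  tungsten: M = 3.75×10⁻³
CFRP laminate has the largest M.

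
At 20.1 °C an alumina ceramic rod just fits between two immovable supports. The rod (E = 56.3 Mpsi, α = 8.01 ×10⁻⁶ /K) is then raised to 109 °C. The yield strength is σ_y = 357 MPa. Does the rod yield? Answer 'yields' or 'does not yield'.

E = 56.3 Mpsi = 388.2 GPa.
ΔT = 88.90 K. Constrained thermal stress σ = E·α·ΔT = 388.2×10³ MPa × 8.01×10⁻⁶ × 88.90 = 276 MPa (compressive).
Compare to σ_y = 357 MPa: σ < σ_y, so it does not yield.

does not yield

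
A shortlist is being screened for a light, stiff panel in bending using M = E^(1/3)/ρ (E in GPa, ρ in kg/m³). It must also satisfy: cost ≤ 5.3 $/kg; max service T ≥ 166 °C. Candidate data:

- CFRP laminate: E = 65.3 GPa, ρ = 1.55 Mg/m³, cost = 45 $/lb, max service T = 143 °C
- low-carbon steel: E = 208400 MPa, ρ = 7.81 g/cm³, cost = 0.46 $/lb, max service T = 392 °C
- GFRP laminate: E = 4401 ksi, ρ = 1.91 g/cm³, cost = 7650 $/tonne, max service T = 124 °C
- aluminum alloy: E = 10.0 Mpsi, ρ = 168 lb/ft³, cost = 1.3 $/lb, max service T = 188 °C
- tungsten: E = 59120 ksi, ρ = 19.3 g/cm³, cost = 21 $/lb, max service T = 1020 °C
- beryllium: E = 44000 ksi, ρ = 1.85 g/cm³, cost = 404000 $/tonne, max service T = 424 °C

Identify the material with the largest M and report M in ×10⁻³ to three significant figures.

aluminum alloy, M = 1.52×10⁻³

Screen on constraints: cost ≤ 5.3 $/kg; max service T ≥ 166 °C. Survivors: low-carbon steel, aluminum alloy.
Convert each candidate to consistent units, then evaluate M:
  low-carbon steel: E = 208.4 GPa, ρ = 7810 kg/m³
  aluminum alloy: E = 68.95 GPa, ρ = 2691 kg/m³
  aluminum alloy: M = 1.52×10⁻³
  low-carbon steel: M = 0.759×10⁻³
The maximum is for aluminum alloy.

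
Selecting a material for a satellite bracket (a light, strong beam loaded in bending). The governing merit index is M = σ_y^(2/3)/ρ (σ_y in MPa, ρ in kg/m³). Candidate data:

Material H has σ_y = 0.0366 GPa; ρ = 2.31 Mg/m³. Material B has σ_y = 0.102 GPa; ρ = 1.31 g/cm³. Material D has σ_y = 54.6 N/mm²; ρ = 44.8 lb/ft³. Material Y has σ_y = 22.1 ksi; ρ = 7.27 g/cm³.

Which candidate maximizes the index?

Normalizing units and computing the index:
  material H: σ_y = 36.60 MPa, ρ = 2310 kg/m³
  material B: σ_y = 102.0 MPa, ρ = 1310 kg/m³
  material D: σ_y = 54.60 MPa, ρ = 717.6 kg/m³
  material Y: σ_y = 152.4 MPa, ρ = 7270 kg/m³
  material D: M = 20.1×10⁻³
  material B: M = 16.7×10⁻³
  material H: M = 4.77×10⁻³
  material Y: M = 3.92×10⁻³
Material D has the largest M.

material D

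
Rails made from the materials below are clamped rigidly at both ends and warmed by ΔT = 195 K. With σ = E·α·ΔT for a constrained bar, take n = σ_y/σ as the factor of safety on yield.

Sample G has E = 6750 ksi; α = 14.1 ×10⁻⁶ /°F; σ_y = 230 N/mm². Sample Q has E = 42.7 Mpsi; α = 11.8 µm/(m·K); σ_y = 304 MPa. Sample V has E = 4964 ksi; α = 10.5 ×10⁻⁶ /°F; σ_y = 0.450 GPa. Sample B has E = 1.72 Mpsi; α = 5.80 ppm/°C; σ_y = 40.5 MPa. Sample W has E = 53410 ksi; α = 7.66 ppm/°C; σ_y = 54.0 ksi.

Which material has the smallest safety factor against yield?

Per material, after unit conversion:
  sample G: E = 46.54, α = 25.4, σ_y = 230.0 → σ = 230 MPa, n = 0.999
  sample Q: E = 294.4, α = 11.8, σ_y = 304.0 → σ = 677 MPa, n = 0.449
  sample V: E = 34.23, α = 18.9, σ_y = 450.0 → σ = 126 MPa, n = 3.57
  sample B: E = 11.86, α = 5.80, σ_y = 40.50 → σ = 13.4 MPa, n = 3.02
  sample W: E = 368.2, α = 7.66, σ_y = 372.3 → σ = 550 MPa, n = 0.677
Sample Q has the lowest safety factor, n = 0.449.

sample Q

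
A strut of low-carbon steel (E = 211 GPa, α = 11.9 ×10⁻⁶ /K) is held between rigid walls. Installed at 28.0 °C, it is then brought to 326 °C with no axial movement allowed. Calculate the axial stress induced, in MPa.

748 MPa

ΔT = 298.0 K. Constrained thermal stress σ = E·α·ΔT = 211.0×10³ MPa × 11.9×10⁻⁶ × 298.0 = 748 MPa (compressive).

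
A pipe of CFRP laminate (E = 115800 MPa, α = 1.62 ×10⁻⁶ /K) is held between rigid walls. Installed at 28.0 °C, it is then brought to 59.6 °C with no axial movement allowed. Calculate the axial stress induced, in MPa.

E = 115800 MPa = 115.8 GPa.
ΔT = 31.60 K. Constrained thermal stress σ = E·α·ΔT = 115.8×10³ MPa × 1.62×10⁻⁶ × 31.60 = 5.93 MPa (compressive).

5.93 MPa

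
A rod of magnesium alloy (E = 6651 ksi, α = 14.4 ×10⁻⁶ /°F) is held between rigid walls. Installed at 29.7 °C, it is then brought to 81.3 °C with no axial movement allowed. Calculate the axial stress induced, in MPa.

61.3 MPa

E = 6651 ksi = 45.86 GPa.
α = 14.4×10⁻⁶/°F × 9/5 = 25.9×10⁻⁶/K.
ΔT = 51.60 K. Constrained thermal stress σ = E·α·ΔT = 45.86×10³ MPa × 25.9×10⁻⁶ × 51.60 = 61.3 MPa (compressive).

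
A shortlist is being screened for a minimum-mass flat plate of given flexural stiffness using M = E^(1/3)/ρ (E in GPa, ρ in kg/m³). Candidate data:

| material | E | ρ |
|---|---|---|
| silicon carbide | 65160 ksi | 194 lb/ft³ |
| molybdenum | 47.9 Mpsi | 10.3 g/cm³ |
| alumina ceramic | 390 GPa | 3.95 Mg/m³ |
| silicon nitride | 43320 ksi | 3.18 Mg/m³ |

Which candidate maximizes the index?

After converting to SI:
  silicon carbide: E = 449.3 GPa, ρ = 3108 kg/m³
  molybdenum: E = 330.3 GPa, ρ = 10300 kg/m³
  alumina ceramic: E = 390.0 GPa, ρ = 3950 kg/m³
  silicon nitride: E = 298.7 GPa, ρ = 3180 kg/m³
  silicon carbide: M = 2.46×10⁻³
  silicon nitride: M = 2.10×10⁻³
  alumina ceramic: M = 1.85×10⁻³
  molybdenum: M = 0.671×10⁻³
Highest index: silicon carbide.

silicon carbide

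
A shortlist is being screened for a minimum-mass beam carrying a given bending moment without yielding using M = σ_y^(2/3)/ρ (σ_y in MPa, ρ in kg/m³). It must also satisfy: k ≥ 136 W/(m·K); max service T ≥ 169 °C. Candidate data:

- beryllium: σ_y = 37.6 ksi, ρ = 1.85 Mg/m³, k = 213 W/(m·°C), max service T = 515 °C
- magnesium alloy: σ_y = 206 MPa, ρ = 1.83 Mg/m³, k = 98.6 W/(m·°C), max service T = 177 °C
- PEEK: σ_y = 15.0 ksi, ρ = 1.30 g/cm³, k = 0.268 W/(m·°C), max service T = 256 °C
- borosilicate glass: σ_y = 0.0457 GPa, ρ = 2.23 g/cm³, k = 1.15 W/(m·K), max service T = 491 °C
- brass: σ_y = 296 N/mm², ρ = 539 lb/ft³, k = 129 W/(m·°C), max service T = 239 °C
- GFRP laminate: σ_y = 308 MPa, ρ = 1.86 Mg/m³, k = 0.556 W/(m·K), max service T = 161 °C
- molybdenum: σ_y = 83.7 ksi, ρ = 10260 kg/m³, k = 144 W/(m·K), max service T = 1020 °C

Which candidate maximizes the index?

Screen on constraints: k ≥ 136 W/(m·K); max service T ≥ 169 °C. Survivors: beryllium, molybdenum.
In SI units:
  beryllium: σ_y = 259.2 MPa, ρ = 1850 kg/m³
  molybdenum: σ_y = 577.1 MPa, ρ = 10260 kg/m³
  beryllium: M = 22.0×10⁻³
  molybdenum: M = 6.76×10⁻³
Beryllium has the largest M.

beryllium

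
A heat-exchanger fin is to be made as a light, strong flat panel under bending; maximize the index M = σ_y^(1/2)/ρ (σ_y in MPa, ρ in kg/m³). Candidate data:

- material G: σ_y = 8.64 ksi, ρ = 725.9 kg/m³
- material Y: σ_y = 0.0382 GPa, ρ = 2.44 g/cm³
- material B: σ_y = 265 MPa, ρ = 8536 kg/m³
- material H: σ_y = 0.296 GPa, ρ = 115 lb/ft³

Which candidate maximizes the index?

In SI units:
  material G: σ_y = 59.57 MPa, ρ = 725.9 kg/m³
  material Y: σ_y = 38.20 MPa, ρ = 2440 kg/m³
  material B: σ_y = 265.0 MPa, ρ = 8536 kg/m³
  material H: σ_y = 296.0 MPa, ρ = 1842 kg/m³
  material G: M = 10.6×10⁻³
  material H: M = 9.34×10⁻³
  material Y: M = 2.53×10⁻³
  material B: M = 1.91×10⁻³
Material G ranks first.

material G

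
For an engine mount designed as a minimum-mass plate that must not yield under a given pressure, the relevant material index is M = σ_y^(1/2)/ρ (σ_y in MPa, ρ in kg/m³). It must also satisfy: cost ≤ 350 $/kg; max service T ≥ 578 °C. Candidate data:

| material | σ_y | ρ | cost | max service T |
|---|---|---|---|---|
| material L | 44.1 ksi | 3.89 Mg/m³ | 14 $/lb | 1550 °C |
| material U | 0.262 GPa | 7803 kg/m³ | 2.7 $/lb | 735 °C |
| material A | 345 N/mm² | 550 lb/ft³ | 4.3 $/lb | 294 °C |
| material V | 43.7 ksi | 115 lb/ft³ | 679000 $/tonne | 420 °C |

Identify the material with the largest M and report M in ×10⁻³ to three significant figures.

Screen on constraints: cost ≤ 350 $/kg; max service T ≥ 578 °C. Survivors: material L, material U.
Normalizing units and computing the index:
  material L: σ_y = 304.1 MPa, ρ = 3890 kg/m³
  material U: σ_y = 262.0 MPa, ρ = 7803 kg/m³
  material L: M = 4.48×10⁻³
  material U: M = 2.07×10⁻³
Highest index: material L.

material L, M = 4.48×10⁻³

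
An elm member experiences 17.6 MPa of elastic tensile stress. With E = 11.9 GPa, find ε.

1.48×10⁻³

ε = σ/E = 17.6 / 11900 = 1.48×10⁻³.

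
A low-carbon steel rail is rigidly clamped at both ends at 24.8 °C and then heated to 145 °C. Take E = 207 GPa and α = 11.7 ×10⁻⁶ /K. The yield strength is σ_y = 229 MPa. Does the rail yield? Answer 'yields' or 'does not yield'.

ΔT = 120.2 K. Constrained thermal stress σ = E·α·ΔT = 207.0×10³ MPa × 11.7×10⁻⁶ × 120.2 = 291 MPa (compressive).
Compare to σ_y = 229 MPa: σ ≥ σ_y, so it yields.

yields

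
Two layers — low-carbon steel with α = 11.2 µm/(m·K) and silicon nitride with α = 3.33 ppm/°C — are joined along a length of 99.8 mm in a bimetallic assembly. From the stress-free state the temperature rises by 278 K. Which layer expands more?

low-carbon steel

α(low-carbon steel) = 11.2×10⁻⁶/K vs α(silicon nitride) = 3.33×10⁻⁶/K.
Higher α expands more for the same ΔT: low-carbon steel.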